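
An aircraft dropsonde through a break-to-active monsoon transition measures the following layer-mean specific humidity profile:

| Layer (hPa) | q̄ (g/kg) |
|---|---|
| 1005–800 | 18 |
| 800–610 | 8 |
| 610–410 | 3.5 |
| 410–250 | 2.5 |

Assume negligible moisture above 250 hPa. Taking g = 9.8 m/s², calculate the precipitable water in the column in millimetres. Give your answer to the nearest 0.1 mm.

PW ≈ 64.4 mm

Precipitable water is the column-integrated vapour mass per unit area: PW = (1/g) Σ q̄ Δp, with q in kg/kg and Δp in Pa (1 kg/m² of water = 1 mm).
Layer 1005–800 hPa: Δp = 205 hPa = 20500 Pa, q̄ = 0.018 kg/kg → 0.018 × 20500 / 9.8 = 37.65 mm
Layer 800–610 hPa: Δp = 190 hPa = 19000 Pa, q̄ = 0.008 kg/kg → 0.008 × 19000 / 9.8 = 15.51 mm
Layer 610–410 hPa: Δp = 200 hPa = 20000 Pa, q̄ = 0.0035 kg/kg → 0.0035 × 20000 / 9.8 = 7.14 mm
Layer 410–250 hPa: Δp = 160 hPa = 16000 Pa, q̄ = 0.0025 kg/kg → 0.0025 × 16000 / 9.8 = 4.08 mm
PW = 37.65 + 15.51 + 7.14 + 4.08 = 64.38 ≈ 64.4 mm.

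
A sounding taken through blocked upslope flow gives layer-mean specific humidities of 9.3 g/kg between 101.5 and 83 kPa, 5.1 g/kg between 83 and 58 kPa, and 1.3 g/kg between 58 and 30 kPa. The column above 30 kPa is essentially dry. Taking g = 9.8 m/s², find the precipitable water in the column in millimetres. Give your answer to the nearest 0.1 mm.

PW ≈ 34.3 mm

Precipitable water is the column-integrated vapour mass per unit area: PW = (1/g) Σ q̄ Δp, with q in kg/kg and Δp in Pa (1 kg/m² of water = 1 mm).
Layer 101.5–83 kPa: Δp = 185 hPa = 18500 Pa, q̄ = 0.0093 kg/kg → 0.0093 × 18500 / 9.8 = 17.56 mm
Layer 83–58 kPa: Δp = 250 hPa = 25000 Pa, q̄ = 0.0051 kg/kg → 0.0051 × 25000 / 9.8 = 13.01 mm
Layer 58–30 kPa: Δp = 280 hPa = 28000 Pa, q̄ = 0.0013 kg/kg → 0.0013 × 28000 / 9.8 = 3.71 mm
PW = 17.56 + 13.01 + 3.71 = 34.28 ≈ 34.3 mm.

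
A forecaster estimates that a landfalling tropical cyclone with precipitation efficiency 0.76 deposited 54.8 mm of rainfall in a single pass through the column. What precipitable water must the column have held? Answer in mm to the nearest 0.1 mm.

PW ≈ 72.1 mm

PW = rainfall / ε = 54.8 / 0.76 = 72.1 mm.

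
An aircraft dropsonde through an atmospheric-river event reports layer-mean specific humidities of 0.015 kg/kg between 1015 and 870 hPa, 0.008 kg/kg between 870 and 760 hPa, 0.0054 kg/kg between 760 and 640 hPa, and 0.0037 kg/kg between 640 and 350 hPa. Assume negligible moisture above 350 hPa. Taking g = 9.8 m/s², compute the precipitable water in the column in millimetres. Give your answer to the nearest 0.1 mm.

PW ≈ 48.7 mm

Precipitable water is the column-integrated vapour mass per unit area: PW = (1/g) Σ q̄ Δp, with q in kg/kg and Δp in Pa (1 kg/m² of water = 1 mm).
Layer 1015–870 hPa: Δp = 145 hPa = 14500 Pa, q̄ = 0.015 kg/kg → 0.015 × 14500 / 9.8 = 22.19 mm
Layer 870–760 hPa: Δp = 110 hPa = 11000 Pa, q̄ = 0.008 kg/kg → 0.008 × 11000 / 9.8 = 8.98 mm
Layer 760–640 hPa: Δp = 120 hPa = 12000 Pa, q̄ = 0.0054 kg/kg → 0.0054 × 12000 / 9.8 = 6.61 mm
Layer 640–350 hPa: Δp = 290 hPa = 29000 Pa, q̄ = 0.0037 kg/kg → 0.0037 × 29000 / 9.8 = 10.95 mm
PW = 22.19 + 8.98 + 6.61 + 10.95 = 48.73 ≈ 48.7 mm.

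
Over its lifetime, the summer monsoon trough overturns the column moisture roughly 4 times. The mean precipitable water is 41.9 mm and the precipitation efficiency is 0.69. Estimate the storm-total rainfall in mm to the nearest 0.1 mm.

Each cycle deposits ε × PW = 0.69 × 41.9 = 28.911 mm.
Over 4 cycles: 4 × 28.911 = 115.6 mm.

rainfall ≈ 115.6 mm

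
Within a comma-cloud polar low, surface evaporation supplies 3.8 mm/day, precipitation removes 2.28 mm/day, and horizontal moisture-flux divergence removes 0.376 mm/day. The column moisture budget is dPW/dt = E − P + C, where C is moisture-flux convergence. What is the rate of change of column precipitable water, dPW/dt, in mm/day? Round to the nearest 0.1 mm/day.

dPW/dt ≈ 1.1 mm/day

dPW/dt = E − P + C = 3.8 − 2.28 + (-0.376) = 1.1 mm/day.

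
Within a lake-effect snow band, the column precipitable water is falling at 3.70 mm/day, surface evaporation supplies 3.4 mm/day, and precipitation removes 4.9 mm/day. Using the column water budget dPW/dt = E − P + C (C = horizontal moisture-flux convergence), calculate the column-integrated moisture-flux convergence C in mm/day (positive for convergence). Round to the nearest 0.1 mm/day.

dPW/dt = -3.70 mm/day.
C = dPW/dt − E + P = (-3.70) − 3.4 + 4.9 = -2.2 mm/day.

C ≈ -2.2 mm/day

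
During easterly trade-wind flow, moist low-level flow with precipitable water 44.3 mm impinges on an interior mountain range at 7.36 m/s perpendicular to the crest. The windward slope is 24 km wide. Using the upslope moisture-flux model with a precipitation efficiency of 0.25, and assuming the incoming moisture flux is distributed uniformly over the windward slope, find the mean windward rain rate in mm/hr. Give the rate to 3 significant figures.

R ≈ 12.2 mm/hr

Incoming column moisture flux per unit ridge length: F = V × PW = 7.36 × 44.3 = 326.048 mm·m/s.
Spread over the 24 km slope with efficiency ε = 0.25: R = ε·F/W = 0.25 × 326.048 / 24000 m = 3.396e-03 mm/s.
R = 3.396e-03 × 3600 = 12.2 mm/hr.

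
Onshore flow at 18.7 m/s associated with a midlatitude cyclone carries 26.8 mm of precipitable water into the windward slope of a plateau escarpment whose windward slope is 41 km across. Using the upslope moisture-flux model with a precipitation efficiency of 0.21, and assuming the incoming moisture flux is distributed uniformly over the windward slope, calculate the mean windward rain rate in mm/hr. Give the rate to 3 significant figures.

R ≈ 9.24 mm/hr

Incoming column moisture flux per unit ridge length: F = V × PW = 18.7 × 26.8 = 501.16 mm·m/s.
Spread over the 41 km slope with efficiency ε = 0.21: R = ε·F/W = 0.21 × 501.16 / 41000 m = 2.567e-03 mm/s.
R = 2.567e-03 × 3600 = 9.24 mm/hr.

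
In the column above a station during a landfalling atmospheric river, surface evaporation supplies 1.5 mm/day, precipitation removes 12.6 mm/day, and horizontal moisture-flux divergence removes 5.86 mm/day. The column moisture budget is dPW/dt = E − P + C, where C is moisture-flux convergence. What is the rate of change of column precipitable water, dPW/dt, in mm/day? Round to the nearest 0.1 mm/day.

dPW/dt ≈ -17.0 mm/day

dPW/dt = E − P + C = 1.5 − 12.6 + (-5.86) = -17.0 mm/day.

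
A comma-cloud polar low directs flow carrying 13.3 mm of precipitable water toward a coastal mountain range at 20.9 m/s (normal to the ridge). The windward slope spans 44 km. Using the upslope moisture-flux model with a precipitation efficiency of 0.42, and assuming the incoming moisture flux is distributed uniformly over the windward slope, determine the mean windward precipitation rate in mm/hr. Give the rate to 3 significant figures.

R ≈ 9.55 mm/hr

Incoming column moisture flux per unit ridge length: F = V × PW = 20.9 × 13.3 = 277.97 mm·m/s.
Spread over the 44 km slope with efficiency ε = 0.42: R = ε·F/W = 0.42 × 277.97 / 44000 m = 2.653e-03 mm/s.
R = 2.653e-03 × 3600 = 9.55 mm/hr.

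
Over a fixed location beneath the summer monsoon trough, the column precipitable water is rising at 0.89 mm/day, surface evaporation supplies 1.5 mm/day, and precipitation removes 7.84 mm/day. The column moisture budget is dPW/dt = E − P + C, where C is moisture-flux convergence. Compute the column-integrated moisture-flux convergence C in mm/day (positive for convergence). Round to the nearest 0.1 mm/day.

dPW/dt = +0.89 mm/day.
C = dPW/dt − E + P = (+0.89) − 1.5 + 7.84 = 7.2 mm/day.

C ≈ 7.2 mm/day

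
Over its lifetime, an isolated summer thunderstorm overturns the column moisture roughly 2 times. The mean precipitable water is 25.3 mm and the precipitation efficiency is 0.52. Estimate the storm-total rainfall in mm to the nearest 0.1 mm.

rainfall ≈ 26.3 mm

Each cycle deposits ε × PW = 0.52 × 25.3 = 13.156 mm.
Over 2 cycles: 2 × 13.156 = 26.3 mm.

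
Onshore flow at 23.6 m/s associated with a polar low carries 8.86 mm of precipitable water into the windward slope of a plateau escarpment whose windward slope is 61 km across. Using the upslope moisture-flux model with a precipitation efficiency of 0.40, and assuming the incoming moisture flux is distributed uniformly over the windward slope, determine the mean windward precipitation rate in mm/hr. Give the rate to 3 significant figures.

Incoming column moisture flux per unit ridge length: F = V × PW = 23.6 × 8.86 = 209.096 mm·m/s.
Spread over the 61 km slope with efficiency ε = 0.40: R = ε·F/W = 0.40 × 209.096 / 61000 m = 1.371e-03 mm/s.
R = 1.371e-03 × 3600 = 4.94 mm/hr.

R ≈ 4.94 mm/hr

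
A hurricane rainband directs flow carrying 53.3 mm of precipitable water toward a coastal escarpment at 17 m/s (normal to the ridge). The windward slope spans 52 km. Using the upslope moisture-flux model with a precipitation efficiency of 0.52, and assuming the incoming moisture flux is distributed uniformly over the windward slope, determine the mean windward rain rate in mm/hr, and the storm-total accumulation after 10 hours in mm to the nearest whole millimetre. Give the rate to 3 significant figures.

R ≈ 32.6 mm/hr; total ≈ 326 mm

Incoming column moisture flux per unit ridge length: F = V × PW = 17 × 53.3 = 906.1 mm·m/s.
Spread over the 52 km slope with efficiency ε = 0.52: R = ε·F/W = 0.52 × 906.1 / 52000 m = 9.061e-03 mm/s.
R = 9.061e-03 × 3600 = 32.6 mm/hr.
Over 10 h: total = 32.6 × 10 = 326 mm.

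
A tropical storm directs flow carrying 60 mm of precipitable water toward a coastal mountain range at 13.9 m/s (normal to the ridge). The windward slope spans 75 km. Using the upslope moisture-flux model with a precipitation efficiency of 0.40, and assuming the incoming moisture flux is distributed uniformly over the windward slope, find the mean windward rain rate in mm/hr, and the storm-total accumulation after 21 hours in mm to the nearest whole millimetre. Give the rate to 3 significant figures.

R ≈ 16.0 mm/hr; total ≈ 336 mm

Incoming column moisture flux per unit ridge length: F = V × PW = 13.9 × 60 = 834 mm·m/s.
Spread over the 75 km slope with efficiency ε = 0.40: R = ε·F/W = 0.40 × 834 / 75000 m = 4.448e-03 mm/s.
R = 4.448e-03 × 3600 = 16.0 mm/hr.
Over 21 h: total = 16.0 × 21 = 336 mm.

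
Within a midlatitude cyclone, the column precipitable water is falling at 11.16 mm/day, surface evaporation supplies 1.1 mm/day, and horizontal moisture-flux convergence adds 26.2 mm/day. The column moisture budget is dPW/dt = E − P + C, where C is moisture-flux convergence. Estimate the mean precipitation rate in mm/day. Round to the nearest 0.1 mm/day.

P ≈ 38.5 mm/day

dPW/dt = -11.16 mm/day.
P = E + C − dPW/dt = 1.1 + (26.2) − (-11.16) = 38.5 mm/day.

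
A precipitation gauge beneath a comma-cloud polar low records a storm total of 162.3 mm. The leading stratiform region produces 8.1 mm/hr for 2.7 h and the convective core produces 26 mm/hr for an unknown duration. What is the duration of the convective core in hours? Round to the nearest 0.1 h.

Known phases: 8.1 × 2.7 = 21.87 mm.
Remaining depth = 162.3 − 21.87 = 140.43 mm.
Duration = 140.43 / 26 = 5.4 h.

duration ≈ 5.4 h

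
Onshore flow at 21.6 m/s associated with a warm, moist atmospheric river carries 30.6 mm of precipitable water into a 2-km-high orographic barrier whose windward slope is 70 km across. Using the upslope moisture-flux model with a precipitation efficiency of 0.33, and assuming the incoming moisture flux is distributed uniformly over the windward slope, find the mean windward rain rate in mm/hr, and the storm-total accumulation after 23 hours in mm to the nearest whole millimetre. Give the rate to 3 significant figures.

R ≈ 11.2 mm/hr; total ≈ 258 mm

Incoming column moisture flux per unit ridge length: F = V × PW = 21.6 × 30.6 = 660.96 mm·m/s.
Spread over the 70 km slope with efficiency ε = 0.33: R = ε·F/W = 0.33 × 660.96 / 70000 m = 3.116e-03 mm/s.
R = 3.116e-03 × 3600 = 11.2 mm/hr.
Over 23 h: total = 11.2 × 23 = 257.6 ≈ 258 mm.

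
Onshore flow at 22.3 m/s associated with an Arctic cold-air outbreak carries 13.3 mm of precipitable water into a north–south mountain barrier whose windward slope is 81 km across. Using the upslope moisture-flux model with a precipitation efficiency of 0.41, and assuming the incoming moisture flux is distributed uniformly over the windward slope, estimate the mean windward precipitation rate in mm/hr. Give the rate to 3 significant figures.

Incoming column moisture flux per unit ridge length: F = V × PW = 22.3 × 13.3 = 296.59 mm·m/s.
Spread over the 81 km slope with efficiency ε = 0.41: R = ε·F/W = 0.41 × 296.59 / 81000 m = 1.501e-03 mm/s.
R = 1.501e-03 × 3600 = 5.40 mm/hr.

R ≈ 5.40 mm/hr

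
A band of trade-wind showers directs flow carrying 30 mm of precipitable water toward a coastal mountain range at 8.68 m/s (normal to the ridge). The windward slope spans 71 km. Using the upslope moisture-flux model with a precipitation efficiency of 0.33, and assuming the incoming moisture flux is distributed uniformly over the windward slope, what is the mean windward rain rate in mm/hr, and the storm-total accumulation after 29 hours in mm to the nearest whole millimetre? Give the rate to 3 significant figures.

R ≈ 4.36 mm/hr; total ≈ 126 mm

Incoming column moisture flux per unit ridge length: F = V × PW = 8.68 × 30 = 260.4 mm·m/s.
Spread over the 71 km slope with efficiency ε = 0.33: R = ε·F/W = 0.33 × 260.4 / 71000 m = 1.210e-03 mm/s.
R = 1.210e-03 × 3600 = 4.36 mm/hr.
Over 29 h: total = 4.36 × 29 = 126.44 ≈ 126 mm.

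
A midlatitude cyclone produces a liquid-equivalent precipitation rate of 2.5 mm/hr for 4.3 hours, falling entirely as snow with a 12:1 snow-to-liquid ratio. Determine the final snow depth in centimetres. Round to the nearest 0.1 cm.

snow depth ≈ 12.9 cm

Liquid-equivalent depth = 2.5 × 4.3 = 10.75 mm.
Snow depth = 10.75 mm × 12 = 129 mm = 12.9 cm.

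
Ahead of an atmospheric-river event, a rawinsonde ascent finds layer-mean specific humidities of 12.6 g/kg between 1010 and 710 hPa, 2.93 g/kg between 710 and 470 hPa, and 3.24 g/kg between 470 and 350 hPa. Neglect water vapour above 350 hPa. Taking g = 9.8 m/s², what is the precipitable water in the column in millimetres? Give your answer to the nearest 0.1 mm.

PW ≈ 49.7 mm

Precipitable water is the column-integrated vapour mass per unit area: PW = (1/g) Σ q̄ Δp, with q in kg/kg and Δp in Pa (1 kg/m² of water = 1 mm).
Layer 1010–710 hPa: Δp = 300 hPa = 30000 Pa, q̄ = 0.0126 kg/kg → 0.0126 × 30000 / 9.8 = 38.57 mm
Layer 710–470 hPa: Δp = 240 hPa = 24000 Pa, q̄ = 0.00293 kg/kg → 0.00293 × 24000 / 9.8 = 7.18 mm
Layer 470–350 hPa: Δp = 120 hPa = 12000 Pa, q̄ = 0.00324 kg/kg → 0.00324 × 12000 / 9.8 = 3.97 mm
PW = 38.57 + 7.18 + 3.97 = 49.72 ≈ 49.7 mm.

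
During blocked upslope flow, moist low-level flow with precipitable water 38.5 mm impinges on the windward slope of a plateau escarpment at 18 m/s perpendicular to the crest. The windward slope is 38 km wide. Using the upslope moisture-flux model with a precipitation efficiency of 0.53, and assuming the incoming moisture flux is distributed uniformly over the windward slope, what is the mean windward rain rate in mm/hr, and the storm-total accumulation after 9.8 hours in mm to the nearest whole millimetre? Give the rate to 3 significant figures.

R ≈ 34.8 mm/hr; total ≈ 341 mm

Incoming column moisture flux per unit ridge length: F = V × PW = 18 × 38.5 = 693 mm·m/s.
Spread over the 38 km slope with efficiency ε = 0.53: R = ε·F/W = 0.53 × 693 / 38000 m = 9.666e-03 mm/s.
R = 9.666e-03 × 3600 = 34.8 mm/hr.
Over 9.8 h: total = 34.8 × 9.8 = 341.04 ≈ 341 mm.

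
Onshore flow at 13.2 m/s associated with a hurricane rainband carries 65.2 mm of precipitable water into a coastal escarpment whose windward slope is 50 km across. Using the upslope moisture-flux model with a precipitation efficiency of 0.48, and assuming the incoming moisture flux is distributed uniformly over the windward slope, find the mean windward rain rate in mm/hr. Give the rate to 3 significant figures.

R ≈ 29.7 mm/hr

Incoming column moisture flux per unit ridge length: F = V × PW = 13.2 × 65.2 = 860.64 mm·m/s.
Spread over the 50 km slope with efficiency ε = 0.48: R = ε·F/W = 0.48 × 860.64 / 50000 m = 8.262e-03 mm/s.
R = 8.262e-03 × 3600 = 29.7 mm/hr.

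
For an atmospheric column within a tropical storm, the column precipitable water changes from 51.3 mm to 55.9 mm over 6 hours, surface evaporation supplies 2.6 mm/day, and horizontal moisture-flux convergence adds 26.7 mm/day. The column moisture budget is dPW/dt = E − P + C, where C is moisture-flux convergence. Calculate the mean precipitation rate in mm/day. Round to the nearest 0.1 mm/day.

P ≈ 10.9 mm/day

dPW/dt = (55.9 − 51.3) mm / (6/24 day) = +18.400 mm/day.
P = E + C − dPW/dt = 2.6 + (26.7) − (+18.400) = 10.9 mm/day.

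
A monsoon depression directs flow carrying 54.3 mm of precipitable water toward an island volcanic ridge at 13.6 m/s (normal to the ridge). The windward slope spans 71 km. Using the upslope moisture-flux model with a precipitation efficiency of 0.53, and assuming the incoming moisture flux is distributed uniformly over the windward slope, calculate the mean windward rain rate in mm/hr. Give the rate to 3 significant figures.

R ≈ 19.8 mm/hr

Incoming column moisture flux per unit ridge length: F = V × PW = 13.6 × 54.3 = 738.48 mm·m/s.
Spread over the 71 km slope with efficiency ε = 0.53: R = ε·F/W = 0.53 × 738.48 / 71000 m = 5.513e-03 mm/s.
R = 5.513e-03 × 3600 = 19.8 mm/hr.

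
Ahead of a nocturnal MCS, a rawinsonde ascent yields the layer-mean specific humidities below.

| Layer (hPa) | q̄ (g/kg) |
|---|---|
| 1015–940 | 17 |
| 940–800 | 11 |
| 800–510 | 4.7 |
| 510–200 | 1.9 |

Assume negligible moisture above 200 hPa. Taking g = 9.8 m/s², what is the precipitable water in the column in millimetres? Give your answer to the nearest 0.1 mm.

PW ≈ 48.6 mm

Precipitable water is the column-integrated vapour mass per unit area: PW = (1/g) Σ q̄ Δp, with q in kg/kg and Δp in Pa (1 kg/m² of water = 1 mm).
Layer 1015–940 hPa: Δp = 75 hPa = 7500 Pa, q̄ = 0.017 kg/kg → 0.017 × 7500 / 9.8 = 13.01 mm
Layer 940–800 hPa: Δp = 140 hPa = 14000 Pa, q̄ = 0.011 kg/kg → 0.011 × 14000 / 9.8 = 15.71 mm
Layer 800–510 hPa: Δp = 290 hPa = 29000 Pa, q̄ = 0.0047 kg/kg → 0.0047 × 29000 / 9.8 = 13.91 mm
Layer 510–200 hPa: Δp = 310 hPa = 31000 Pa, q̄ = 0.0019 kg/kg → 0.0019 × 31000 / 9.8 = 6.01 mm
PW = 13.01 + 15.71 + 13.91 + 6.01 = 48.64 ≈ 48.6 mm.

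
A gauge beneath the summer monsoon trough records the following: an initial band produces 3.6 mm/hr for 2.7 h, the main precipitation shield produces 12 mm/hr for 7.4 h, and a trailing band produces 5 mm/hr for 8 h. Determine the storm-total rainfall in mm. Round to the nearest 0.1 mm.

Total = Σ Rᵢ Δtᵢ = 3.6 × 2.7 + 12 × 7.4 + 5 × 8
      = 9.72 + 88.8 + 40 = 138.5 mm.

total ≈ 138.5 mm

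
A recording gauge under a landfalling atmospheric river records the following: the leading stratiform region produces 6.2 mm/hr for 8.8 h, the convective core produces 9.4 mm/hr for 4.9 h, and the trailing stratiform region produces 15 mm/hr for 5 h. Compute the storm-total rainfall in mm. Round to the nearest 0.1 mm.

Total = Σ Rᵢ Δtᵢ = 6.2 × 8.8 + 9.4 × 4.9 + 15 × 5
      = 54.56 + 46.06 + 75 = 175.6 mm.

total ≈ 175.6 mm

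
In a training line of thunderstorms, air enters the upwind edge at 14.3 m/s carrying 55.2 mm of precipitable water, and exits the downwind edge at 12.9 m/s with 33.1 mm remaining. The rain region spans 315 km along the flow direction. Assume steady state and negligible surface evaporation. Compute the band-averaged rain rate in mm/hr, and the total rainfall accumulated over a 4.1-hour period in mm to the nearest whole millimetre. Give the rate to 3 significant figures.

Column moisture flux per unit crosswind length is F = V × PW.
Inflow: F_in = 14.3 × 55.2 = 789.36 mm·m/s
Outflow: F_out = 12.9 × 33.1 = 426.99 mm·m/s
Steady-state rate R = (F_in − F_out)/L = (789.36 − 426.99) / 315000 m = 1.150e-03 mm/s.
R = 1.150e-03 × 3600 = 4.14 mm/hr.
Over 4.1 h: total = 4.14 × 4.1 = 16.974 ≈ 17 mm.

R ≈ 4.14 mm/hr; total ≈ 17 mm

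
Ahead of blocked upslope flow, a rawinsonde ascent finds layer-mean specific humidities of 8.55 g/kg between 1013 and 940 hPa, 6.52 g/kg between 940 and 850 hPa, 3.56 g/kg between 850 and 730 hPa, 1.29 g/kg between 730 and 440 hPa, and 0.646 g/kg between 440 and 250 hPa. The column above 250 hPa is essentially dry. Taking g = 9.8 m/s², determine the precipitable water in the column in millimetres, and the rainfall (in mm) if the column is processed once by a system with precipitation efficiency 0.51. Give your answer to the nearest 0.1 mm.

Precipitable water is the column-integrated vapour mass per unit area: PW = (1/g) Σ q̄ Δp, with q in kg/kg and Δp in Pa (1 kg/m² of water = 1 mm).
Layer 1013–940 hPa: Δp = 73 hPa = 7300 Pa, q̄ = 0.00855 kg/kg → 0.00855 × 7300 / 9.8 = 6.37 mm
Layer 940–850 hPa: Δp = 90 hPa = 9000 Pa, q̄ = 0.00652 kg/kg → 0.00652 × 9000 / 9.8 = 5.99 mm
Layer 850–730 hPa: Δp = 120 hPa = 12000 Pa, q̄ = 0.00356 kg/kg → 0.00356 × 12000 / 9.8 = 4.36 mm
Layer 730–440 hPa: Δp = 290 hPa = 29000 Pa, q̄ = 0.00129 kg/kg → 0.00129 × 29000 / 9.8 = 3.82 mm
Layer 440–250 hPa: Δp = 190 hPa = 19000 Pa, q̄ = 0.000646 kg/kg → 0.000646 × 19000 / 9.8 = 1.25 mm
PW = 6.37 + 5.99 + 4.36 + 3.82 + 1.25 = 21.79 ≈ 21.8 mm.
Rainfall = ε × PW = 0.51 × 21.8 = 11.1 mm.

PW ≈ 21.8 mm; rainfall ≈ 11.1 mm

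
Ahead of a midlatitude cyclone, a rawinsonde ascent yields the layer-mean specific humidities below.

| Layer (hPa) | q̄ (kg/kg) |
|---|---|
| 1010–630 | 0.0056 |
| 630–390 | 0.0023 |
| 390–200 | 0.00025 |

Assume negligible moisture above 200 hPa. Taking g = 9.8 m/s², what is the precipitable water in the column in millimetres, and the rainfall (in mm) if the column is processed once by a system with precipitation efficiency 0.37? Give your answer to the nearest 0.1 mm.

Precipitable water is the column-integrated vapour mass per unit area: PW = (1/g) Σ q̄ Δp, with q in kg/kg and Δp in Pa (1 kg/m² of water = 1 mm).
Layer 1010–630 hPa: Δp = 380 hPa = 38000 Pa, q̄ = 0.0056 kg/kg → 0.0056 × 38000 / 9.8 = 21.71 mm
Layer 630–390 hPa: Δp = 240 hPa = 24000 Pa, q̄ = 0.0023 kg/kg → 0.0023 × 24000 / 9.8 = 5.63 mm
Layer 390–200 hPa: Δp = 190 hPa = 19000 Pa, q̄ = 0.00025 kg/kg → 0.00025 × 19000 / 9.8 = 0.48 mm
PW = 21.71 + 5.63 + 0.48 = 27.82 ≈ 27.8 mm.
Rainfall = ε × PW = 0.37 × 27.8 = 10.3 mm.

PW ≈ 27.8 mm; rainfall ≈ 10.3 mm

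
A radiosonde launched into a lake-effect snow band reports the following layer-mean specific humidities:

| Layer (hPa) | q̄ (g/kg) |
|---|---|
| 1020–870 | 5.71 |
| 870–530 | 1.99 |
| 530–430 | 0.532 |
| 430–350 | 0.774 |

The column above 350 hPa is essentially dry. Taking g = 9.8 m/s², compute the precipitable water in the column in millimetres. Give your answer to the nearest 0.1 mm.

Precipitable water is the column-integrated vapour mass per unit area: PW = (1/g) Σ q̄ Δp, with q in kg/kg and Δp in Pa (1 kg/m² of water = 1 mm).
Layer 1020–870 hPa: Δp = 150 hPa = 15000 Pa, q̄ = 0.00571 kg/kg → 0.00571 × 15000 / 9.8 = 8.74 mm
Layer 870–530 hPa: Δp = 340 hPa = 34000 Pa, q̄ = 0.00199 kg/kg → 0.00199 × 34000 / 9.8 = 6.90 mm
Layer 530–430 hPa: Δp = 100 hPa = 10000 Pa, q̄ = 0.000532 kg/kg → 0.000532 × 10000 / 9.8 = 0.54 mm
Layer 430–350 hPa: Δp = 80 hPa = 8000 Pa, q̄ = 0.000774 kg/kg → 0.000774 × 8000 / 9.8 = 0.63 mm
PW = 8.74 + 6.90 + 0.54 + 0.63 = 16.81 ≈ 16.8 mm.

PW ≈ 16.8 mm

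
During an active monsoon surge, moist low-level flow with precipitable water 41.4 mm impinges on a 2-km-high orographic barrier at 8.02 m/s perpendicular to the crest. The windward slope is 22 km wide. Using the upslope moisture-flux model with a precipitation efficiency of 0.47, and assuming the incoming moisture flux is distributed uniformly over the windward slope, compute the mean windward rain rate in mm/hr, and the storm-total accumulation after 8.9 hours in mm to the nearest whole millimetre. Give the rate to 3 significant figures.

R ≈ 25.5 mm/hr; total ≈ 227 mm

Incoming column moisture flux per unit ridge length: F = V × PW = 8.02 × 41.4 = 332.028 mm·m/s.
Spread over the 22 km slope with efficiency ε = 0.47: R = ε·F/W = 0.47 × 332.028 / 22000 m = 7.093e-03 mm/s.
R = 7.093e-03 × 3600 = 25.5 mm/hr.
Over 8.9 h: total = 25.5 × 8.9 = 226.95 ≈ 227 mm.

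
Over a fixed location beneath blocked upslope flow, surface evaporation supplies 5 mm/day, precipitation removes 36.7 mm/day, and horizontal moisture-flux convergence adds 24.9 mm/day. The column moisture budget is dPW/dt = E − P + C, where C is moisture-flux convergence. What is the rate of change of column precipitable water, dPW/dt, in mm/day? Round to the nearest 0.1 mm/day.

dPW/dt ≈ -6.8 mm/day

dPW/dt = E − P + C = 5 − 36.7 + (24.9) = -6.8 mm/day.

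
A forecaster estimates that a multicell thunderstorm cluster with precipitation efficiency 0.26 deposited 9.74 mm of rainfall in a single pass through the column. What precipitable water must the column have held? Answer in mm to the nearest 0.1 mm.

PW ≈ 37.5 mm

PW = rainfall / ε = 9.74 / 0.26 = 37.5 mm.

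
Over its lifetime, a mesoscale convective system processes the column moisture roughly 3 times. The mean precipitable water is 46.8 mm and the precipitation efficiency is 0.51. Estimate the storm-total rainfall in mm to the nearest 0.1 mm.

rainfall ≈ 71.6 mm

Each cycle deposits ε × PW = 0.51 × 46.8 = 23.868 mm.
Over 3 cycles: 3 × 23.868 = 71.6 mm.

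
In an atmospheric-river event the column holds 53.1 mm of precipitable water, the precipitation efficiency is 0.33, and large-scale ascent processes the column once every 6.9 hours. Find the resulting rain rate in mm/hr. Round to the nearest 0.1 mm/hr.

Each overturning extracts ε × PW = 0.33 × 53.1 = 17.523 mm.
Rate = ε·PW / τ = 17.523 / 6.9 h = 2.5 mm/hr.

R ≈ 2.5 mm/hr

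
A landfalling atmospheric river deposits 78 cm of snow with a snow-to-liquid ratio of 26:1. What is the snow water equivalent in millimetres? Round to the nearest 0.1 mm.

SWE ≈ 30.0 mm

SWE = snow depth / ratio = 78 cm / 26 = 3.000 cm = 30.0 mm.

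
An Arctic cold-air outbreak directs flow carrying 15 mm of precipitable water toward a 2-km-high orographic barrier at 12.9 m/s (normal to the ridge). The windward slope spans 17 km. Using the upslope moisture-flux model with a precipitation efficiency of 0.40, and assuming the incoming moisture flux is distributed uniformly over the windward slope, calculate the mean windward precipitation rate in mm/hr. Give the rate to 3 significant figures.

R ≈ 16.4 mm/hr

Incoming column moisture flux per unit ridge length: F = V × PW = 12.9 × 15 = 193.5 mm·m/s.
Spread over the 17 km slope with efficiency ε = 0.40: R = ε·F/W = 0.40 × 193.5 / 17000 m = 4.553e-03 mm/s.
R = 4.553e-03 × 3600 = 16.4 mm/hr.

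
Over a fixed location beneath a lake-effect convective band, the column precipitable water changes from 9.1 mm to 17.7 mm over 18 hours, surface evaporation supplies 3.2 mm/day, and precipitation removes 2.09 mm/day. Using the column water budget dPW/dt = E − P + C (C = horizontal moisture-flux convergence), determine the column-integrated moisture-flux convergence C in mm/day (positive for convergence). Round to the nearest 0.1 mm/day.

dPW/dt = (17.7 − 9.1) mm / (18/24 day) = +11.467 mm/day.
C = dPW/dt − E + P = (+11.467) − 3.2 + 2.09 = 10.4 mm/day.

C ≈ 10.4 mm/day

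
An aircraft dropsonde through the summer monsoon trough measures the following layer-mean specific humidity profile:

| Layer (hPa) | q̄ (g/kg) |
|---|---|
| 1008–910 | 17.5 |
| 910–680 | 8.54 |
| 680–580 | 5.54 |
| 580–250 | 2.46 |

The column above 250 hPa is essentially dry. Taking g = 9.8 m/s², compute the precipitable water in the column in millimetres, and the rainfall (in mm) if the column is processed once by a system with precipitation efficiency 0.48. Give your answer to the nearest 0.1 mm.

Precipitable water is the column-integrated vapour mass per unit area: PW = (1/g) Σ q̄ Δp, with q in kg/kg and Δp in Pa (1 kg/m² of water = 1 mm).
Layer 1008–910 hPa: Δp = 98 hPa = 9800 Pa, q̄ = 0.0175 kg/kg → 0.0175 × 9800 / 9.8 = 17.50 mm
Layer 910–680 hPa: Δp = 230 hPa = 23000 Pa, q̄ = 0.00854 kg/kg → 0.00854 × 23000 / 9.8 = 20.04 mm
Layer 680–580 hPa: Δp = 100 hPa = 10000 Pa, q̄ = 0.00554 kg/kg → 0.00554 × 10000 / 9.8 = 5.65 mm
Layer 580–250 hPa: Δp = 330 hPa = 33000 Pa, q̄ = 0.00246 kg/kg → 0.00246 × 33000 / 9.8 = 8.28 mm
PW = 17.50 + 20.04 + 5.65 + 8.28 = 51.47 ≈ 51.5 mm.
Rainfall = ε × PW = 0.48 × 51.5 = 24.7 mm.

PW ≈ 51.5 mm; rainfall ≈ 24.7 mm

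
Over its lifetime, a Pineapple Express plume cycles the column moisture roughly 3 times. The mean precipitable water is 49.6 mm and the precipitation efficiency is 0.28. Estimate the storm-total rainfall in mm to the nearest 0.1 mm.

Each cycle deposits ε × PW = 0.28 × 49.6 = 13.888 mm.
Over 3 cycles: 3 × 13.888 = 41.7 mm.

rainfall ≈ 41.7 mm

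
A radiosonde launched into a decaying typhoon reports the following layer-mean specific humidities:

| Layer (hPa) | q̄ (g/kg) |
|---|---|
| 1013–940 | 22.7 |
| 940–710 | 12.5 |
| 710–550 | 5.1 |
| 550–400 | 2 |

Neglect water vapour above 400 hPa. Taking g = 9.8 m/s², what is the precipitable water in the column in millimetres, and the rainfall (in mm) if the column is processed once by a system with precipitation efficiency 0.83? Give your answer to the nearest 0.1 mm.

PW ≈ 57.6 mm; rainfall ≈ 47.8 mm

Precipitable water is the column-integrated vapour mass per unit area: PW = (1/g) Σ q̄ Δp, with q in kg/kg and Δp in Pa (1 kg/m² of water = 1 mm).
Layer 1013–940 hPa: Δp = 73 hPa = 7300 Pa, q̄ = 0.0227 kg/kg → 0.0227 × 7300 / 9.8 = 16.91 mm
Layer 940–710 hPa: Δp = 230 hPa = 23000 Pa, q̄ = 0.0125 kg/kg → 0.0125 × 23000 / 9.8 = 29.34 mm
Layer 710–550 hPa: Δp = 160 hPa = 16000 Pa, q̄ = 0.0051 kg/kg → 0.0051 × 16000 / 9.8 = 8.33 mm
Layer 550–400 hPa: Δp = 150 hPa = 15000 Pa, q̄ = 0.002 kg/kg → 0.002 × 15000 / 9.8 = 3.06 mm
PW = 16.91 + 29.34 + 8.33 + 3.06 = 57.64 ≈ 57.6 mm.
Rainfall = ε × PW = 0.83 × 57.6 = 47.8 mm.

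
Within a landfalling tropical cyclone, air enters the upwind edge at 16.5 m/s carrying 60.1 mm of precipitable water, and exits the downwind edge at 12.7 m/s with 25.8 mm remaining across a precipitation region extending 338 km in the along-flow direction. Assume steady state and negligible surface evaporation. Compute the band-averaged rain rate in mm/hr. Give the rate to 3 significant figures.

Column moisture flux per unit crosswind length is F = V × PW.
Inflow: F_in = 16.5 × 60.1 = 991.65 mm·m/s
Outflow: F_out = 12.7 × 25.8 = 327.66 mm·m/s
Steady-state rate R = (F_in − F_out)/L = (991.65 − 327.66) / 338000 m = 1.964e-03 mm/s.
R = 1.964e-03 × 3600 = 7.07 mm/hr.

R ≈ 7.07 mm/hr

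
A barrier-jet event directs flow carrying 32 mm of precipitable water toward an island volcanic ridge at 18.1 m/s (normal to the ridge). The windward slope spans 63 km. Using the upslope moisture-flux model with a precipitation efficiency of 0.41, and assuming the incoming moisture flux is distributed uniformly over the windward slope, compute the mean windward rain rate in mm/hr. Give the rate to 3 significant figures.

R ≈ 13.6 mm/hr

Incoming column moisture flux per unit ridge length: F = V × PW = 18.1 × 32 = 579.2 mm·m/s.
Spread over the 63 km slope with efficiency ε = 0.41: R = ε·F/W = 0.41 × 579.2 / 63000 m = 3.769e-03 mm/s.
R = 3.769e-03 × 3600 = 13.6 mm/hr.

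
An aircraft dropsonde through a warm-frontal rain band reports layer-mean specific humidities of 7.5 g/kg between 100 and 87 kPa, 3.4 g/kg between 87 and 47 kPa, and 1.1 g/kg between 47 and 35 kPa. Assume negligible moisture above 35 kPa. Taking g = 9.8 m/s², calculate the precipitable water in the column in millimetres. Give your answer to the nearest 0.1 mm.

PW ≈ 25.2 mm

Precipitable water is the column-integrated vapour mass per unit area: PW = (1/g) Σ q̄ Δp, with q in kg/kg and Δp in Pa (1 kg/m² of water = 1 mm).
Layer 100–87 kPa: Δp = 130 hPa = 13000 Pa, q̄ = 0.0075 kg/kg → 0.0075 × 13000 / 9.8 = 9.95 mm
Layer 87–47 kPa: Δp = 400 hPa = 40000 Pa, q̄ = 0.0034 kg/kg → 0.0034 × 40000 / 9.8 = 13.88 mm
Layer 47–35 kPa: Δp = 120 hPa = 12000 Pa, q̄ = 0.0011 kg/kg → 0.0011 × 12000 / 9.8 = 1.35 mm
PW = 9.95 + 13.88 + 1.35 = 25.18 ≈ 25.2 mm.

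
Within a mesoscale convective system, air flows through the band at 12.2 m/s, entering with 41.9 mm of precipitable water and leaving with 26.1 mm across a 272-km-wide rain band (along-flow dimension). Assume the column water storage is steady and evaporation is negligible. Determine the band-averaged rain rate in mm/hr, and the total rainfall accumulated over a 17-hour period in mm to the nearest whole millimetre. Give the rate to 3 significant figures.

Column moisture flux per unit crosswind length is F = V × PW.
Inflow: F_in = 12.2 × 41.9 = 511.18 mm·m/s
Outflow: F_out = 12.2 × 26.1 = 318.42 mm·m/s
Steady-state rate R = (F_in − F_out)/L = (511.18 − 318.42) / 272000 m = 7.087e-04 mm/s.
R = 7.087e-04 × 3600 = 2.55 mm/hr.
Over 17 h: total = 2.55 × 17 = 43.35 ≈ 43 mm.

R ≈ 2.55 mm/hr; total ≈ 43 mm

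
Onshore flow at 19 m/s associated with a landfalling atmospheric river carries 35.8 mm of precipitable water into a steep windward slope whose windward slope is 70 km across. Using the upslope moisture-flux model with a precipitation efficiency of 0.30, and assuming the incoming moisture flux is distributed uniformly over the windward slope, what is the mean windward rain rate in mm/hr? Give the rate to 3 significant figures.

R ≈ 10.5 mm/hr

Incoming column moisture flux per unit ridge length: F = V × PW = 19 × 35.8 = 680.2 mm·m/s.
Spread over the 70 km slope with efficiency ε = 0.30: R = ε·F/W = 0.30 × 680.2 / 70000 m = 2.915e-03 mm/s.
R = 2.915e-03 × 3600 = 10.5 mm/hr.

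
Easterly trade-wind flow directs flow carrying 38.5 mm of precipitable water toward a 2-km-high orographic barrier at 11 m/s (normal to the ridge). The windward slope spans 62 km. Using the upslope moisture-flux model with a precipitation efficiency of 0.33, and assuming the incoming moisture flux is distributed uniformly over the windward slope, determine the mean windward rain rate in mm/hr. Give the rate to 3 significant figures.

R ≈ 8.11 mm/hr

Incoming column moisture flux per unit ridge length: F = V × PW = 11 × 38.5 = 423.5 mm·m/s.
Spread over the 62 km slope with efficiency ε = 0.33: R = ε·F/W = 0.33 × 423.5 / 62000 m = 2.254e-03 mm/s.
R = 2.254e-03 × 3600 = 8.11 mm/hr.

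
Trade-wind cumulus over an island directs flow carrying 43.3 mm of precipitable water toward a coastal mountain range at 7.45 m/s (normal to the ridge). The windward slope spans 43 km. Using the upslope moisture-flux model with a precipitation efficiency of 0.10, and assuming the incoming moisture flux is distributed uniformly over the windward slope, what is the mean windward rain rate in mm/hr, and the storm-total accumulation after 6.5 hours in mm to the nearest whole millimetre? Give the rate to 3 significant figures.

R ≈ 2.70 mm/hr; total ≈ 18 mm

Incoming column moisture flux per unit ridge length: F = V × PW = 7.45 × 43.3 = 322.585 mm·m/s.
Spread over the 43 km slope with efficiency ε = 0.10: R = ε·F/W = 0.10 × 322.585 / 43000 m = 7.502e-04 mm/s.
R = 7.502e-04 × 3600 = 2.70 mm/hr.
Over 6.5 h: total = 2.70 × 6.5 = 17.55 ≈ 18 mm.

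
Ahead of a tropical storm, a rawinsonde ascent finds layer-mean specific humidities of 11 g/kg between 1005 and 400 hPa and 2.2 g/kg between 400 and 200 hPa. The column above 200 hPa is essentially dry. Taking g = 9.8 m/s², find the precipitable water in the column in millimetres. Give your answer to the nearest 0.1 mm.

PW ≈ 72.4 mm

Precipitable water is the column-integrated vapour mass per unit area: PW = (1/g) Σ q̄ Δp, with q in kg/kg and Δp in Pa (1 kg/m² of water = 1 mm).
Layer 1005–400 hPa: Δp = 605 hPa = 60500 Pa, q̄ = 0.011 kg/kg → 0.011 × 60500 / 9.8 = 67.91 mm
Layer 400–200 hPa: Δp = 200 hPa = 20000 Pa, q̄ = 0.0022 kg/kg → 0.0022 × 20000 / 9.8 = 4.49 mm
PW = 67.91 + 4.49 = 72.40 ≈ 72.4 mm.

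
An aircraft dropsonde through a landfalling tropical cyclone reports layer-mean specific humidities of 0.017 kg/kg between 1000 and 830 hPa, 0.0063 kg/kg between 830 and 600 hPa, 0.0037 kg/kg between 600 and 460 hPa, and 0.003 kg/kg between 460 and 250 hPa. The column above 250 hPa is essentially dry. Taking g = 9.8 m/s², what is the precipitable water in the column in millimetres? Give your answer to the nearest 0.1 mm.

PW ≈ 56.0 mm

Precipitable water is the column-integrated vapour mass per unit area: PW = (1/g) Σ q̄ Δp, with q in kg/kg and Δp in Pa (1 kg/m² of water = 1 mm).
Layer 1000–830 hPa: Δp = 170 hPa = 17000 Pa, q̄ = 0.017 kg/kg → 0.017 × 17000 / 9.8 = 29.49 mm
Layer 830–600 hPa: Δp = 230 hPa = 23000 Pa, q̄ = 0.0063 kg/kg → 0.0063 × 23000 / 9.8 = 14.79 mm
Layer 600–460 hPa: Δp = 140 hPa = 14000 Pa, q̄ = 0.0037 kg/kg → 0.0037 × 14000 / 9.8 = 5.29 mm
Layer 460–250 hPa: Δp = 210 hPa = 21000 Pa, q̄ = 0.003 kg/kg → 0.003 × 21000 / 9.8 = 6.43 mm
PW = 29.49 + 14.79 + 5.29 + 6.43 = 56.00 ≈ 56.0 mm.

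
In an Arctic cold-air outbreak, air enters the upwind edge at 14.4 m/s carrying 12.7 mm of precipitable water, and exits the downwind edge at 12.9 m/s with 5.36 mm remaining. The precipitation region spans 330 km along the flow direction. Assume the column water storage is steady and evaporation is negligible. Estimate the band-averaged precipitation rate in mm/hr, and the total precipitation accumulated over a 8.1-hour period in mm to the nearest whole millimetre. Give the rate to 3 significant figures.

R ≈ 1.24 mm/hr; total ≈ 10 mm

Column moisture flux per unit crosswind length is F = V × PW.
Inflow: F_in = 14.4 × 12.7 = 182.88 mm·m/s
Outflow: F_out = 12.9 × 5.36 = 69.144 mm·m/s
Steady-state rate R = (F_in − F_out)/L = (182.88 − 69.144) / 330000 m = 3.447e-04 mm/s.
R = 3.447e-04 × 3600 = 1.24 mm/hr.
Over 8.1 h: total = 1.24 × 8.1 = 10.044 ≈ 10 mm.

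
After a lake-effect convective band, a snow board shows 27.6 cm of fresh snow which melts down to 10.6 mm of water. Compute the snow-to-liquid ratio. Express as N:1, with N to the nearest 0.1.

ratio ≈ 26.0

Ratio = snow depth / SWE = 276 mm / 10.6 mm = 26.0, i.e. 26.0:1.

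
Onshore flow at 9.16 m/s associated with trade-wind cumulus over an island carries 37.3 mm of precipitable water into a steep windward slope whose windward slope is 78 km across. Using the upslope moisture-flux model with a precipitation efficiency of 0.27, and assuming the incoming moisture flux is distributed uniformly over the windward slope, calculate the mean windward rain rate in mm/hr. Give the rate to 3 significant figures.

Incoming column moisture flux per unit ridge length: F = V × PW = 9.16 × 37.3 = 341.668 mm·m/s.
Spread over the 78 km slope with efficiency ε = 0.27: R = ε·F/W = 0.27 × 341.668 / 78000 m = 1.183e-03 mm/s.
R = 1.183e-03 × 3600 = 4.26 mm/hr.

R ≈ 4.26 mm/hr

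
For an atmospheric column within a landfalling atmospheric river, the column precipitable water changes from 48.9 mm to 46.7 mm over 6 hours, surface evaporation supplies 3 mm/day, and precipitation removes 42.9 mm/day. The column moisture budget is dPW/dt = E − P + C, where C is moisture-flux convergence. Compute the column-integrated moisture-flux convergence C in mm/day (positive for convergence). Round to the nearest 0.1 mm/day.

C ≈ 31.1 mm/day

dPW/dt = (46.7 − 48.9) mm / (6/24 day) = -8.800 mm/day.
C = dPW/dt − E + P = (-8.800) − 3 + 42.9 = 31.1 mm/day.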